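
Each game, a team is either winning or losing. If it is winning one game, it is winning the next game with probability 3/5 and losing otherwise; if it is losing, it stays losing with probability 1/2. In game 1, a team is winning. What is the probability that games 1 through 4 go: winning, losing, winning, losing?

Game 1 is given. For each transition, use the conditional probability from the current state:
P(losing | winning) = 2/5; P(winning | losing) = 1/2; P(losing | winning) = 2/5.
P = 2/5 × 1/2 × 2/5 = 4/50 = 2/25.

2/25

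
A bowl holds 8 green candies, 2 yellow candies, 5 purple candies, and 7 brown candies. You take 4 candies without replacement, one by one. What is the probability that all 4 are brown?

P = 7/22 × 6/21 × 5/20 × 4/19 = 840/175560 = 1/209.

1/209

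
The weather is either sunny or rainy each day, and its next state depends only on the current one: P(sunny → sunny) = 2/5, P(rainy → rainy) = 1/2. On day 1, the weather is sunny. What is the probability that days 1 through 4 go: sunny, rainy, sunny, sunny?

3/25

Day 1 is given. For each transition, use the conditional probability from the current state:
P(rainy | sunny) = 3/5; P(sunny | rainy) = 1/2; P(sunny | sunny) = 2/5.
P = 3/5 × 1/2 × 2/5 = 6/50 = 3/25.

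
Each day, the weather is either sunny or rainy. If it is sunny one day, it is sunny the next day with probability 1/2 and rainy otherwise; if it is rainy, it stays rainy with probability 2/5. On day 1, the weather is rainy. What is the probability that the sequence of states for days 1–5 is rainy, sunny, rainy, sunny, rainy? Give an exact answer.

9/100

Day 1 is given. For each transition, use the conditional probability from the current state:
P(sunny | rainy) = 3/5; P(rainy | sunny) = 1/2; P(sunny | rainy) = 3/5; P(rainy | sunny) = 1/2.
P = 3/5 × 1/2 × 3/5 × 1/2 = 9/100.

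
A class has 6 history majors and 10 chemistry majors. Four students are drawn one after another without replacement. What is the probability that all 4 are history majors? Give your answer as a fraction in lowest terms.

3/364

P(every draw is a history major) = 6/16 × 5/15 × 4/14 × 3/13 = 360/43680 = 3/364.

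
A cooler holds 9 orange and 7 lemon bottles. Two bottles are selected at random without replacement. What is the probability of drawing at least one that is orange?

33/40

P(no orange) = 7/16 × 6/15 = 42/240 = 7/40.
P(at least one) = 1 − 7/40 = 33/40.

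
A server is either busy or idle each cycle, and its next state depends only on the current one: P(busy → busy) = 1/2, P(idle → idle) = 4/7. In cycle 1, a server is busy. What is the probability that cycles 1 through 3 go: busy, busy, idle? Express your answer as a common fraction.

1/4

Cycle 1 is given. For each transition, use the conditional probability from the current state:
P(busy | busy) = 1/2; P(idle | busy) = 1/2.
P = 1/2 × 1/2 = 1/4.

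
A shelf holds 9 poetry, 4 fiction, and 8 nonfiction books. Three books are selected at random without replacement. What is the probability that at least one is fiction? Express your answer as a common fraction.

P(no fiction) = 17/21 × 16/20 × 15/19 = 4080/7980 = 68/133.
P(at least one) = 1 − 68/133 = 65/133.

65/133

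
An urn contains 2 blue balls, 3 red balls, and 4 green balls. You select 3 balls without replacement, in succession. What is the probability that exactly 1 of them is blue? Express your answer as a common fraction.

One ordering (blue drawn first) has probability 2/9 × 7/8 × 6/7 = 84/504 = 1/6.
There are C(3,1) = 3 such orderings, each equally likely, so P = 3 × 1/6 = 1/2.

1/2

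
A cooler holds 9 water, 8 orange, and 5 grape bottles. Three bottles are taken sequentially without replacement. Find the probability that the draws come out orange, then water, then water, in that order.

Chain rule:
P = 8/22 × 9/21 × 8/20 = 576/9240 = 24/385.

24/385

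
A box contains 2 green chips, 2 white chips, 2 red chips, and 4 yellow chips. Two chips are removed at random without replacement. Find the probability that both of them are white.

P = 2/10 × 1/9 = 2/90 = 1/45.

1/45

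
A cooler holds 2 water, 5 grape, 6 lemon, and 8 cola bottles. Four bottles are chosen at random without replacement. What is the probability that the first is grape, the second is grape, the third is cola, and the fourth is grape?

4/1197

Multiply the probability of each draw given the previous ones:
P = 5/21 × 4/20 × 8/19 × 3/18 = 480/143640 = 4/1197.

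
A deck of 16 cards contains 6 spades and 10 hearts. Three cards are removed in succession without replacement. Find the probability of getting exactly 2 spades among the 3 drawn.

15/56

One ordering (spades drawn first) has probability 6/16 × 5/15 × 10/14 = 300/3360 = 5/56.
There are C(3,2) = 3 such orderings, each equally likely, so P = 3 × 5/56 = 15/56.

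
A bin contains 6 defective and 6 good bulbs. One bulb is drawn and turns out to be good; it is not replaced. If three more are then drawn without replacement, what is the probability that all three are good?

2/33

With the first bulb removed, 5 good remain out of 11.
P = 5/11 × 4/10 × 3/9 = 60/990 = 2/33.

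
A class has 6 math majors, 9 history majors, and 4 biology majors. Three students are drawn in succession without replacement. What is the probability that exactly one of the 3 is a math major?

156/323

One ordering (a math major drawn first) has probability 6/19 × 13/18 × 12/17 = 936/5814 = 52/323.
There are C(3,1) = 3 such orderings, each equally likely, so P = 3 × 52/323 = 156/323.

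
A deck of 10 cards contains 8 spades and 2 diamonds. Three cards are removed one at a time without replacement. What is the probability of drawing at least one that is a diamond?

P(no diamonds) = 8/10 × 7/9 × 6/8 = 336/720 = 7/15.
P(at least one) = 1 − 7/15 = 8/15.

8/15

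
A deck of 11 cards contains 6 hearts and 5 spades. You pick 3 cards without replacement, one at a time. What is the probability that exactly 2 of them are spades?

4/11

One ordering (spades drawn first) has probability 5/11 × 4/10 × 6/9 = 120/990 = 4/33.
There are C(3,2) = 3 such orderings, each equally likely, so P = 3 × 4/33 = 4/11.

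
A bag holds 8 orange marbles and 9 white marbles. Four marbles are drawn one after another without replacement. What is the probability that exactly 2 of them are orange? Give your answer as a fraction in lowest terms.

One ordering (orange drawn first) has probability 8/17 × 7/16 × 9/15 × 8/14 = 4032/57120 = 6/85.
There are C(4,2) = 6 such orderings, each equally likely, so P = 6 × 6/85 = 36/85.

36/85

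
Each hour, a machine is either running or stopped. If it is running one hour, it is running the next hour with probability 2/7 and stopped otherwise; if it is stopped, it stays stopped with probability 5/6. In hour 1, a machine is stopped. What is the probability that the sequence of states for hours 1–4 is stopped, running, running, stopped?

Hour 1 is given. For each transition, use the conditional probability from the current state:
P(running | stopped) = 1/6; P(running | running) = 2/7; P(stopped | running) = 5/7.
P = 1/6 × 2/7 × 5/7 = 10/294 = 5/147.

5/147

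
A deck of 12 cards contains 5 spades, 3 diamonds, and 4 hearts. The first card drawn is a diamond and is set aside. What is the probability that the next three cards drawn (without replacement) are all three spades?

2/33

With the first card removed, 5 spades remain out of 11.
P = 5/11 × 4/10 × 3/9 = 60/990 = 2/33.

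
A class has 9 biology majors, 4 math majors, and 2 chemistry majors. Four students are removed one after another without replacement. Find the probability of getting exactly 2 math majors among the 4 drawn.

22/91

One ordering (math majors drawn first) has probability 4/15 × 3/14 × 11/13 × 10/12 = 1320/32760 = 11/273.
There are C(4,2) = 6 such orderings, each equally likely, so P = 6 × 11/273 = 22/91.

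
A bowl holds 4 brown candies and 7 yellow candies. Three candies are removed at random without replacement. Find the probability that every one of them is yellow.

7/33

P(all yellow) = 7/11 × 6/10 × 5/9 = 210/990 = 7/33.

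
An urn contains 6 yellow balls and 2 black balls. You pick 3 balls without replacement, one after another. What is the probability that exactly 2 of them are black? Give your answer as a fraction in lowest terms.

3/28

One ordering (black drawn first) has probability 2/8 × 1/7 × 6/6 = 12/336 = 1/28.
There are C(3,2) = 3 such orderings, each equally likely, so P = 3 × 1/28 = 3/28.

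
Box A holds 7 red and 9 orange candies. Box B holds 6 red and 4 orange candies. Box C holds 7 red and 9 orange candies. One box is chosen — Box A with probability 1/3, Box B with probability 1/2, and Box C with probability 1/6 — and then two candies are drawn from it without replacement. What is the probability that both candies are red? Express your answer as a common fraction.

61/240

From Box A: P(both red) = (7/16)(6/15) = 7/40.
From Box B: P(both red) = (6/10)(5/9) = 1/3.
From Box C: P(both red) = (7/16)(6/15) = 7/40.
Total probability = (1/3)(7/40) + (1/2)(1/3) + (1/6)(7/40) = 61/240.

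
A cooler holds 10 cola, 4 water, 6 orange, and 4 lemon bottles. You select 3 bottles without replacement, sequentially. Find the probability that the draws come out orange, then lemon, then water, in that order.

Multiply the probability of each draw given the previous ones:
P = 6/24 × 4/23 × 4/22 = 96/12144 = 2/253.

2/253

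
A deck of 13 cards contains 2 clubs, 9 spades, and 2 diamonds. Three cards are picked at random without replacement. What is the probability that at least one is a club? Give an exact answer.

11/26

P(no clubs) = 11/13 × 10/12 × 9/11 = 990/1716 = 15/26.
P(at least one) = 1 − 15/26 = 11/26.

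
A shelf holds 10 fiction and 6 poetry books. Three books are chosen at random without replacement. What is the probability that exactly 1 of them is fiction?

One ordering (fiction drawn first) has probability 10/16 × 6/15 × 5/14 = 300/3360 = 5/56.
There are C(3,1) = 3 such orderings, each equally likely, so P = 3 × 5/56 = 15/56.

15/56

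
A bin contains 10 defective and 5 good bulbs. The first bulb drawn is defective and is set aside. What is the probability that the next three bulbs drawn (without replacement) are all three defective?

With the first bulb removed, 9 defective remain out of 14.
P = 9/14 × 8/13 × 7/12 = 504/2184 = 3/13.

3/13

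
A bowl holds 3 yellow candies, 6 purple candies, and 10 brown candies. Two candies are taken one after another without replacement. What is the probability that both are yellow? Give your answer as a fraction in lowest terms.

1/57

P(every draw is yellow) = 3/19 × 2/18 = 6/342 = 1/57.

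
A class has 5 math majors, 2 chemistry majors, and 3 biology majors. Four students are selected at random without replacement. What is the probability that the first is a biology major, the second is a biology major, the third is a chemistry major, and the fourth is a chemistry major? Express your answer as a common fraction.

1/420

Multiply the probability of each draw given the previous ones:
P = 3/10 × 2/9 × 2/8 × 1/7 = 12/5040 = 1/420.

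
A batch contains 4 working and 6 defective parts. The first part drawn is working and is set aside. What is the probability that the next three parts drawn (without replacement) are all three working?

After the first draw, 3 of the remaining 9 parts are working.
P = 3/9 × 2/8 × 1/7 = 6/504 = 1/84.

1/84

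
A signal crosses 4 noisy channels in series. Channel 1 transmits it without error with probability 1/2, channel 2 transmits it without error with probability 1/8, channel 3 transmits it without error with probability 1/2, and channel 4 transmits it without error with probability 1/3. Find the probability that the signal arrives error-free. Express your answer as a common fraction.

1/96

Multiplying along the chain,
P = 1/2 × 1/8 × 1/2 × 1/3 = 1/96.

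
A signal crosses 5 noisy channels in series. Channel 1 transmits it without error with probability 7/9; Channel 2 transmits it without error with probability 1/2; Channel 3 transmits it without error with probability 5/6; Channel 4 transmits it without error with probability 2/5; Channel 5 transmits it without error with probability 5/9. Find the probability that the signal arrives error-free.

Multiplying along the chain,
P = 7/9 × 1/2 × 5/6 × 2/5 × 5/9 = 350/4860 = 35/486.

35/486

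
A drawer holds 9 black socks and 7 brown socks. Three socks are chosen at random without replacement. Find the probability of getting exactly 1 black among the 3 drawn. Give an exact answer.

One ordering (black drawn first) has probability 9/16 × 7/15 × 6/14 = 378/3360 = 9/80.
There are C(3,1) = 3 such orderings, each equally likely, so P = 3 × 9/80 = 27/80.

27/80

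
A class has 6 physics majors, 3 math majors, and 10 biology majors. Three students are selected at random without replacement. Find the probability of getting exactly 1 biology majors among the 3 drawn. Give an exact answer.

One ordering (a biology major drawn first) has probability 10/19 × 9/18 × 8/17 = 720/5814 = 40/323.
There are C(3,1) = 3 such orderings, each equally likely, so P = 3 × 40/323 = 120/323.

120/323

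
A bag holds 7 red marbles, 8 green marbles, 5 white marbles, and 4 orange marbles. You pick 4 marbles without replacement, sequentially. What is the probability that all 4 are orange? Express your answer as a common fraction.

1/10626

P(all orange) = 4/24 × 3/23 × 2/22 × 1/21 = 24/255024 = 1/10626.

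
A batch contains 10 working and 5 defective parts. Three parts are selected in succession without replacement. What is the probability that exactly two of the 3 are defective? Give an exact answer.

One ordering (defective drawn first) has probability 5/15 × 4/14 × 10/13 = 200/2730 = 20/273.
There are C(3,2) = 3 such orderings, each equally likely, so P = 3 × 20/273 = 20/91.

20/91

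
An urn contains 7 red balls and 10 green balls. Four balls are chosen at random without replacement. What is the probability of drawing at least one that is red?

31/34

P(no red) = 10/17 × 9/16 × 8/15 × 7/14 = 5040/57120 = 3/34.
P(at least one) = 1 − 3/34 = 31/34.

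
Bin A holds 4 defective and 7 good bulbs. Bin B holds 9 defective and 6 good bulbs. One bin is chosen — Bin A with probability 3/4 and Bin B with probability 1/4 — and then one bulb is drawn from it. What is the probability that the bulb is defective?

From Bin A: P(defective) = 4/11.
From Bin B: P(defective) = 9/15.
Total probability = (3/4)(4/11) + (1/4)(9/15) = 93/220.

93/220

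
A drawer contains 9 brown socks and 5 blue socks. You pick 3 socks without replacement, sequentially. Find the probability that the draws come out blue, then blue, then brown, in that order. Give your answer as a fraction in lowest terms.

15/182

Chain rule:
P = 5/14 × 4/13 × 9/12 = 180/2184 = 15/182.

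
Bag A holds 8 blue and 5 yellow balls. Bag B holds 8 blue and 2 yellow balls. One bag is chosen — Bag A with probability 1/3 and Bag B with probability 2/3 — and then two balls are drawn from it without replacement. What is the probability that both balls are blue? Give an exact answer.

938/1755

From Bag A: P(both blue) = (8/13)(7/12) = 14/39.
From Bag B: P(both blue) = (8/10)(7/9) = 28/45.
Total probability = (1/3)(14/39) + (2/3)(28/45) = 938/1755.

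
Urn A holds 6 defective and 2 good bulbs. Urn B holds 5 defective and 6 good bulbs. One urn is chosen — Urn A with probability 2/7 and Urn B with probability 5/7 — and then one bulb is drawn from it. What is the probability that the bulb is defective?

From Urn A: P(defective) = 6/8.
From Urn B: P(defective) = 5/11.
Total probability = (2/7)(6/8) + (5/7)(5/11) = 83/154.

83/154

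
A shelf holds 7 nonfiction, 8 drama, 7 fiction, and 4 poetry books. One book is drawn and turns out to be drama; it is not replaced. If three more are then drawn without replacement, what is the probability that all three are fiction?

After the first draw, 7 of the remaining 25 books are fiction.
P = 7/25 × 6/24 × 5/23 = 210/13800 = 7/460.

7/460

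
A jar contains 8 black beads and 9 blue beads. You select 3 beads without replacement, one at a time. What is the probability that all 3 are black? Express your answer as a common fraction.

P(every draw is black) = 8/17 × 7/16 × 6/15 = 336/4080 = 7/85.

7/85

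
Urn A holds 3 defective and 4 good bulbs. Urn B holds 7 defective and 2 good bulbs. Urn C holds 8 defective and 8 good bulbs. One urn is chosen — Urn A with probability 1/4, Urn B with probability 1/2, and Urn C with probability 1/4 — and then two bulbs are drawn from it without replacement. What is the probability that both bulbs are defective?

27/70

From Urn A: P(both defective) = (3/7)(2/6) = 1/7.
From Urn B: P(both defective) = (7/9)(6/8) = 7/12.
From Urn C: P(both defective) = (8/16)(7/15) = 7/30.
Total probability = (1/4)(1/7) + (1/2)(7/12) + (1/4)(7/30) = 27/70.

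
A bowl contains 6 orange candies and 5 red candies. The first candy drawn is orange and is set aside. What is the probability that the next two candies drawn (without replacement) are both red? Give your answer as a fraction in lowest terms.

With the first candy removed, 5 red remain out of 10.
P = 5/10 × 4/9 = 20/90 = 2/9.

2/9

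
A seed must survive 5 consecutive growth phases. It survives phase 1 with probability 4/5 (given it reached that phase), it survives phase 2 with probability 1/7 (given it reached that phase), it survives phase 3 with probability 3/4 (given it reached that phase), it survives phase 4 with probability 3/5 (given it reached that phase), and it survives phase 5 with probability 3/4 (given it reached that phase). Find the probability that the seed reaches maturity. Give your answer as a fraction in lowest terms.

Multiplying along the chain,
P = 4/5 × 1/7 × 3/4 × 3/5 × 3/4 = 108/2800 = 27/700.

27/700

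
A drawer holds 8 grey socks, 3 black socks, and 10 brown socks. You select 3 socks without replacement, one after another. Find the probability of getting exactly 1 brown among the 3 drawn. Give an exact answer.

55/133

One ordering (brown drawn first) has probability 10/21 × 11/20 × 10/19 = 1100/7980 = 55/399.
There are C(3,1) = 3 such orderings, each equally likely, so P = 3 × 55/399 = 55/133.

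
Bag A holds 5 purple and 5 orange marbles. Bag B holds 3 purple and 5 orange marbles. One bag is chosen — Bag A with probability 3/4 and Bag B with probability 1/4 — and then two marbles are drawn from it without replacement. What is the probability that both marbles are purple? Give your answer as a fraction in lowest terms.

65/336

From Bag A: P(both purple) = (5/10)(4/9) = 2/9.
From Bag B: P(both purple) = (3/8)(2/7) = 3/28.
Total probability = (3/4)(2/9) + (1/4)(3/28) = 65/336.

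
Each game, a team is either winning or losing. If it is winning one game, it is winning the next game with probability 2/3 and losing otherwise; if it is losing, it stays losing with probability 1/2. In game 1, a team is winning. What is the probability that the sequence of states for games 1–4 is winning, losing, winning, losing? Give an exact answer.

1/18

Game 1 is given. For each transition, use the conditional probability from the current state:
P(losing | winning) = 1/3; P(winning | losing) = 1/2; P(losing | winning) = 1/3.
P = 1/3 × 1/2 × 1/3 = 1/18.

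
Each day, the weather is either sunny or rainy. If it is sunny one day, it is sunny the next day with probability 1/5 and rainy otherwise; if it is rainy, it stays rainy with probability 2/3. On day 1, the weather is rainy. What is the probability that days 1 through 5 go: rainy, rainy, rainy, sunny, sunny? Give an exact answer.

Day 1 is given. For each transition, use the conditional probability from the current state:
P(rainy | rainy) = 2/3; P(rainy | rainy) = 2/3; P(sunny | rainy) = 1/3; P(sunny | sunny) = 1/5.
P = 2/3 × 2/3 × 1/3 × 1/5 = 4/135.

4/135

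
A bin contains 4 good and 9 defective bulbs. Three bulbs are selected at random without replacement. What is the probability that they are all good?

P = 4/13 × 3/12 × 2/11 = 24/1716 = 2/143.

2/143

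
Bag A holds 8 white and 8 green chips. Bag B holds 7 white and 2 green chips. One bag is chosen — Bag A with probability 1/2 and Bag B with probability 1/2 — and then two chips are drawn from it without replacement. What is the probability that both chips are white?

49/120

From Bag A: P(both white) = (8/16)(7/15) = 7/30.
From Bag B: P(both white) = (7/9)(6/8) = 7/12.
Total probability = (1/2)(7/30) + (1/2)(7/12) = 49/120.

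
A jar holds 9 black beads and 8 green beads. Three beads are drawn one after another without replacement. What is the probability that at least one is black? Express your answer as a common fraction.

78/85

P(no black) = 8/17 × 7/16 × 6/15 = 336/4080 = 7/85.
P(at least one) = 1 − 7/85 = 78/85.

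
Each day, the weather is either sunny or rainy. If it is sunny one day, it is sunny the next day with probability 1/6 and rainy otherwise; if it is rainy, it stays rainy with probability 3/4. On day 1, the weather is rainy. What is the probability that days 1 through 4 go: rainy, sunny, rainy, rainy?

Day 1 is given. For each transition, use the conditional probability from the current state:
P(sunny | rainy) = 1/4; P(rainy | sunny) = 5/6; P(rainy | rainy) = 3/4.
P = 1/4 × 5/6 × 3/4 = 15/96 = 5/32.

5/32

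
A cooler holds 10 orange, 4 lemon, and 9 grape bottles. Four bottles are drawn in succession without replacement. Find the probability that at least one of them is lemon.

4979/8855

P(no lemon) = 19/23 × 18/22 × 17/21 × 16/20 = 93024/212520 = 3876/8855.
P(at least one) = 1 − 3876/8855 = 4979/8855.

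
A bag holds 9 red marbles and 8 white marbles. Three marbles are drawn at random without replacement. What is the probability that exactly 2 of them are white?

One ordering (white drawn first) has probability 8/17 × 7/16 × 9/15 = 504/4080 = 21/170.
There are C(3,2) = 3 such orderings, each equally likely, so P = 3 × 21/170 = 63/170.

63/170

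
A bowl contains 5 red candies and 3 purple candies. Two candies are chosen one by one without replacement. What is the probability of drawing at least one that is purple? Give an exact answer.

P(no purple) = 5/8 × 4/7 = 20/56 = 5/14.
P(at least one) = 1 − 5/14 = 9/14.

9/14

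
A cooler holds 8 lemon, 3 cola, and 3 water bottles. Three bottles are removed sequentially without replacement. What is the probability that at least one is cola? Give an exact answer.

199/364

P(no cola) = 11/14 × 10/13 × 9/12 = 990/2184 = 165/364.
P(at least one) = 1 − 165/364 = 199/364.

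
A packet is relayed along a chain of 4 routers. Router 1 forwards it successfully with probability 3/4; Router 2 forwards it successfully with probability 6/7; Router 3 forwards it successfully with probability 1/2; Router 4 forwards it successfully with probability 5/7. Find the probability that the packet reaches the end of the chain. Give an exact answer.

The events are sequential, so multiply the conditional probabilities:
P = 3/4 × 6/7 × 1/2 × 5/7 = 90/392 = 45/196.

45/196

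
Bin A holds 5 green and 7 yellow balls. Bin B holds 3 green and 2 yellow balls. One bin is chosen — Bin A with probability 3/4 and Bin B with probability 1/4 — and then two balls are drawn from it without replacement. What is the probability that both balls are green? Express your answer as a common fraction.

83/440

From Bin A: P(both green) = (5/12)(4/11) = 5/33.
From Bin B: P(both green) = (3/5)(2/4) = 3/10.
Total probability = (3/4)(5/33) + (1/4)(3/10) = 83/440.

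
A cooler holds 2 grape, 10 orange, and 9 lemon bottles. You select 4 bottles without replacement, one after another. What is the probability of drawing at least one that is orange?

P(no orange) = 11/21 × 10/20 × 9/19 × 8/18 = 7920/143640 = 22/399.
P(at least one) = 1 − 22/399 = 377/399.

377/399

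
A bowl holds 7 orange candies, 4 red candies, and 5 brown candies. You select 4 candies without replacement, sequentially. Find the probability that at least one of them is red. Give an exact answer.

265/364

P(no red) = 12/16 × 11/15 × 10/14 × 9/13 = 11880/43680 = 99/364.
P(at least one) = 1 − 99/364 = 265/364.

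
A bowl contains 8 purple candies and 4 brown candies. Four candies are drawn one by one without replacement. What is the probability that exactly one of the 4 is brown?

224/495

One ordering (brown drawn first) has probability 4/12 × 8/11 × 7/10 × 6/9 = 1344/11880 = 56/495.
There are C(4,1) = 4 such orderings, each equally likely, so P = 4 × 56/495 = 224/495.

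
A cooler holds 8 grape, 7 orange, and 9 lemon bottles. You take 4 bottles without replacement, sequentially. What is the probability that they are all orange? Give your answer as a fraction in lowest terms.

5/1518

P(every draw is orange) = 7/24 × 6/23 × 5/22 × 4/21 = 840/255024 = 5/1518.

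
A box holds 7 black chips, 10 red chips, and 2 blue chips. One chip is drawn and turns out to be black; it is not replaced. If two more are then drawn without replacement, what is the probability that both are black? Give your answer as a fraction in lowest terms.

5/51

After the first draw, 6 of the remaining 18 chips are black.
P = 6/18 × 5/17 = 30/306 = 5/51.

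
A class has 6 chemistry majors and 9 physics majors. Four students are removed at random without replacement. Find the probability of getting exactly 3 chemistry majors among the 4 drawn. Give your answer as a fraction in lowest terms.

12/91

One ordering (chemistry majors drawn first) has probability 6/15 × 5/14 × 4/13 × 9/12 = 1080/32760 = 3/91.
There are C(4,3) = 4 such orderings, each equally likely, so P = 4 × 3/91 = 12/91.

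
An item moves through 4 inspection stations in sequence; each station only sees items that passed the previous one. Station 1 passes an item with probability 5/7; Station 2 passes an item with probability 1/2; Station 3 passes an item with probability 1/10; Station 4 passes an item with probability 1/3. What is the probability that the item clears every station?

Each stage is reached only if all earlier stages succeed, so
P = 5/7 × 1/2 × 1/10 × 1/3 = 5/420 = 1/84.

1/84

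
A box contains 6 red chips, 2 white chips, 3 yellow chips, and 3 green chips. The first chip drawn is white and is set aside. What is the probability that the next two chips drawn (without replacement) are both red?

5/26

With the first chip removed, 6 red remain out of 13.
P = 6/13 × 5/12 = 30/156 = 5/26.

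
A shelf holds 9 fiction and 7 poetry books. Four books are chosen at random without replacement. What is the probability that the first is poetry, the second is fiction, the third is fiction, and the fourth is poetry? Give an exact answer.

9/130

Chain rule:
P = 7/16 × 9/15 × 8/14 × 6/13 = 3024/43680 = 9/130.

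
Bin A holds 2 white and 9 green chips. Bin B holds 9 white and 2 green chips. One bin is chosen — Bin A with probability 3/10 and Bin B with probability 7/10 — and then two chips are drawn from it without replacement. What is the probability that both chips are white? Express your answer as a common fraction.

51/110

From Bin A: P(both white) = (2/11)(1/10) = 1/55.
From Bin B: P(both white) = (9/11)(8/10) = 36/55.
Total probability = (3/10)(1/55) + (7/10)(36/55) = 51/110.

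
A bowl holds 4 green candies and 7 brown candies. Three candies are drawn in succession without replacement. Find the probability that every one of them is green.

4/165

P = 4/11 × 3/10 × 2/9 = 24/990 = 4/165.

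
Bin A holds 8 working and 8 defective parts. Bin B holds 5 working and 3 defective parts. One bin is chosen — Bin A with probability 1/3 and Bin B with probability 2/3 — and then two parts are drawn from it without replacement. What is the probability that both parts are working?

From Bin A: P(both working) = (8/16)(7/15) = 7/30.
From Bin B: P(both working) = (5/8)(4/7) = 5/14.
Total probability = (1/3)(7/30) + (2/3)(5/14) = 199/630.

199/630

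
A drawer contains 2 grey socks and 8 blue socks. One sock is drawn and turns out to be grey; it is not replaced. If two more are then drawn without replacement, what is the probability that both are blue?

With the first sock removed, 8 blue remain out of 9.
P = 8/9 × 7/8 = 56/72 = 7/9.

7/9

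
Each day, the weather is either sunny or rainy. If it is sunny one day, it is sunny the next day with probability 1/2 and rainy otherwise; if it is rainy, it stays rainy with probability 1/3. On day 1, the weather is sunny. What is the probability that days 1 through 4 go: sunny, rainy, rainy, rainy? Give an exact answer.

1/18

Day 1 is given. For each transition, use the conditional probability from the current state:
P(rainy | sunny) = 1/2; P(rainy | rainy) = 1/3; P(rainy | rainy) = 1/3.
P = 1/2 × 1/3 × 1/3 = 1/18.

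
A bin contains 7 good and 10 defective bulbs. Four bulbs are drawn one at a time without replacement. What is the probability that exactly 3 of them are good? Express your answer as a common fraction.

One ordering (good drawn first) has probability 7/17 × 6/16 × 5/15 × 10/14 = 2100/57120 = 5/136.
There are C(4,3) = 4 such orderings, each equally likely, so P = 4 × 5/136 = 5/34.

5/34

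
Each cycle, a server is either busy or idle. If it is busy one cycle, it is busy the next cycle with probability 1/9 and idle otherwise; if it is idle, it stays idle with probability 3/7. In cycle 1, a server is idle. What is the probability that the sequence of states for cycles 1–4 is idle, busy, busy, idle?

Cycle 1 is given. For each transition, use the conditional probability from the current state:
P(busy | idle) = 4/7; P(busy | busy) = 1/9; P(idle | busy) = 8/9.
P = 4/7 × 1/9 × 8/9 = 32/567.

32/567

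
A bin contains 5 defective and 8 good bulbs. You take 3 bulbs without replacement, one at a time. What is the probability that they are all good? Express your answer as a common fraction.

28/143

P = 8/13 × 7/12 × 6/11 = 336/1716 = 28/143.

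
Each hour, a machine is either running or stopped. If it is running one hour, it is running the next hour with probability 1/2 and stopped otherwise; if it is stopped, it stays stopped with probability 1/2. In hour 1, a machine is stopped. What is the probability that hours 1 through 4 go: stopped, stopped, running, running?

1/8

Hour 1 is given. For each transition, use the conditional probability from the current state:
P(stopped | stopped) = 1/2; P(running | stopped) = 1/2; P(running | running) = 1/2.
P = 1/2 × 1/2 × 1/2 = 1/8.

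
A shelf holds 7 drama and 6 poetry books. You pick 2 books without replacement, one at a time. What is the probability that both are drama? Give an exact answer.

P(every draw is drama) = 7/13 × 6/12 = 42/156 = 7/26.

7/26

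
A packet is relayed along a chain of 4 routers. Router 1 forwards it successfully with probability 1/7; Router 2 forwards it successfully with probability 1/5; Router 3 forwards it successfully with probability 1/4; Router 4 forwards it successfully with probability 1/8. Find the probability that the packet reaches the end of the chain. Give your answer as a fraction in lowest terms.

1/1120

The events are sequential, so multiply the conditional probabilities:
P = 1/7 × 1/5 × 1/4 × 1/8 = 1/1120.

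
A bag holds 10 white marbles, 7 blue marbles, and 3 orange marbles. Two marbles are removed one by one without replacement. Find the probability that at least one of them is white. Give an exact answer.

29/38

P(no white) = 10/20 × 9/19 = 90/380 = 9/38.
P(at least one) = 1 − 9/38 = 29/38.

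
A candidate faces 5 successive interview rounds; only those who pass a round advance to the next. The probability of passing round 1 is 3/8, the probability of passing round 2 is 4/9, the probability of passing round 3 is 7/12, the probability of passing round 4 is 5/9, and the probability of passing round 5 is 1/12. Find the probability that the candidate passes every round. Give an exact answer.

Multiplying along the chain,
P = 3/8 × 4/9 × 7/12 × 5/9 × 1/12 = 420/93312 = 35/7776.

35/7776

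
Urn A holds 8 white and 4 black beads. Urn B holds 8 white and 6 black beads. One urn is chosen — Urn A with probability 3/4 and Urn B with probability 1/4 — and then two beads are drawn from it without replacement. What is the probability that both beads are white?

From Urn A: P(both white) = (8/12)(7/11) = 14/33.
From Urn B: P(both white) = (8/14)(7/13) = 4/13.
Total probability = (3/4)(14/33) + (1/4)(4/13) = 113/286.

113/286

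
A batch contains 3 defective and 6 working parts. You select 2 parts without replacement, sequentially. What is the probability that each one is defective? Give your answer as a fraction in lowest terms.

P(all defective) = 3/9 × 2/8 = 6/72 = 1/12.

1/12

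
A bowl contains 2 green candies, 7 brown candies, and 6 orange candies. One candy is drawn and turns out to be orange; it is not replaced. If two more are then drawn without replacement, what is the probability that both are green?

1/91

After the first draw, 2 of the remaining 14 candies are green.
P = 2/14 × 1/13 = 2/182 = 1/91.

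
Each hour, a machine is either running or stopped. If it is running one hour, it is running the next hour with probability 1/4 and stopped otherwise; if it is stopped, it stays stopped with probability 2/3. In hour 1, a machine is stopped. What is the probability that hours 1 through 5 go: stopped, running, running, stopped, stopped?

1/24

Hour 1 is given. For each transition, use the conditional probability from the current state:
P(running | stopped) = 1/3; P(running | running) = 1/4; P(stopped | running) = 3/4; P(stopped | stopped) = 2/3.
P = 1/3 × 1/4 × 3/4 × 2/3 = 6/144 = 1/24.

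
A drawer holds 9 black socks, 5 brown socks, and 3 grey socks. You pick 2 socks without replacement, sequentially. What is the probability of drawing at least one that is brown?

35/68

P(no brown) = 12/17 × 11/16 = 132/272 = 33/68.
P(at least one) = 1 − 33/68 = 35/68.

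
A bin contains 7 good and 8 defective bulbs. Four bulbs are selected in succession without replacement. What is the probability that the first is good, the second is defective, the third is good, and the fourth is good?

2/39

Chain rule:
P = 7/15 × 8/14 × 6/13 × 5/12 = 1680/32760 = 2/39.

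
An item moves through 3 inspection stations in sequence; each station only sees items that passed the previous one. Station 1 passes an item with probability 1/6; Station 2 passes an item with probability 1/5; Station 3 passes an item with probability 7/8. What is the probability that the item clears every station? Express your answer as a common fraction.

7/240

The events are sequential, so multiply the conditional probabilities:
P = 1/6 × 1/5 × 7/8 = 7/240.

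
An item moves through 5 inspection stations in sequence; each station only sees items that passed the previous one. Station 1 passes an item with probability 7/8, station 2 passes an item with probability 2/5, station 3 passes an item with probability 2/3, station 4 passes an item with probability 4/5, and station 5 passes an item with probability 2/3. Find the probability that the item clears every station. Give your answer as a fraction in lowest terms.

The events are sequential, so multiply the conditional probabilities:
P = 7/8 × 2/5 × 2/3 × 4/5 × 2/3 = 224/1800 = 28/225.

28/225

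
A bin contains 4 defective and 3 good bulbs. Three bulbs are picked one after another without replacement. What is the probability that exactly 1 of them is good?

One ordering (good drawn first) has probability 3/7 × 4/6 × 3/5 = 36/210 = 6/35.
There are C(3,1) = 3 such orderings, each equally likely, so P = 3 × 6/35 = 18/35.

18/35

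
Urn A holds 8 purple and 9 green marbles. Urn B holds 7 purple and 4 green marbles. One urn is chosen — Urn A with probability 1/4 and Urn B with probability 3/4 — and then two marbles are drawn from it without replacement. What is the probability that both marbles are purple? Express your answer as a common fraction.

From Urn A: P(both purple) = (8/17)(7/16) = 7/34.
From Urn B: P(both purple) = (7/11)(6/10) = 21/55.
Total probability = (1/4)(7/34) + (3/4)(21/55) = 2527/7480.

2527/7480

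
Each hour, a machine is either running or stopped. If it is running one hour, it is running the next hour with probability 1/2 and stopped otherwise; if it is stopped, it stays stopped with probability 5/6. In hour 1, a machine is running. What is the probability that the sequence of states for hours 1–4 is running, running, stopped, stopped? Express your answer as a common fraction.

5/24

Hour 1 is given. For each transition, use the conditional probability from the current state:
P(running | running) = 1/2; P(stopped | running) = 1/2; P(stopped | stopped) = 5/6.
P = 1/2 × 1/2 × 5/6 = 5/24.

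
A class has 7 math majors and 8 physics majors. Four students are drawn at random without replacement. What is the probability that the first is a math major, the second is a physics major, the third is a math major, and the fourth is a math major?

Each draw changes the counts, so multiply the conditional probabilities along the sequence:
P = 7/15 × 8/14 × 6/13 × 5/12 = 1680/32760 = 2/39.

2/39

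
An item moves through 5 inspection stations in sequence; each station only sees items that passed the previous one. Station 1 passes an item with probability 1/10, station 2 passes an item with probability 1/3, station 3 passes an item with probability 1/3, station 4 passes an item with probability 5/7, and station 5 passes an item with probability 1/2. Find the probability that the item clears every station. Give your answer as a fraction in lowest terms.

Multiplying along the chain,
P = 1/10 × 1/3 × 1/3 × 5/7 × 1/2 = 5/1260 = 1/252.

1/252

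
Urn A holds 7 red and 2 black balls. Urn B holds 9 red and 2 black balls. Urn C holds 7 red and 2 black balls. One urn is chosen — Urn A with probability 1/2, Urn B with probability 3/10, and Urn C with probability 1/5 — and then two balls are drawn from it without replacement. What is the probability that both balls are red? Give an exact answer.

From Urn A: P(both red) = (7/9)(6/8) = 7/12.
From Urn B: P(both red) = (9/11)(8/10) = 36/55.
From Urn C: P(both red) = (7/9)(6/8) = 7/12.
Total probability = (1/2)(7/12) + (3/10)(36/55) + (1/5)(7/12) = 3991/6600.

3991/6600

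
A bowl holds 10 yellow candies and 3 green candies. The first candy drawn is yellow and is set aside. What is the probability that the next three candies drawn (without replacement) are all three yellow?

21/55

With the first candy removed, 9 yellow remain out of 12.
P = 9/12 × 8/11 × 7/10 = 504/1320 = 21/55.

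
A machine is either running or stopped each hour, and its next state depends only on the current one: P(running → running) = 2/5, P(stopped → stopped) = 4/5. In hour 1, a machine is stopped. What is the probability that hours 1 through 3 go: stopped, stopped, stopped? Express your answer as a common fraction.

16/25

Hour 1 is given. For each transition, use the conditional probability from the current state:
P(stopped | stopped) = 4/5; P(stopped | stopped) = 4/5.
P = 4/5 × 4/5 = 16/25.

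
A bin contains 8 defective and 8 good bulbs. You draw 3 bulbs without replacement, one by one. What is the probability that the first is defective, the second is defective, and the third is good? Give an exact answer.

2/15

Each draw changes the counts, so multiply the conditional probabilities along the sequence:
P = 8/16 × 7/15 × 8/14 = 448/3360 = 2/15.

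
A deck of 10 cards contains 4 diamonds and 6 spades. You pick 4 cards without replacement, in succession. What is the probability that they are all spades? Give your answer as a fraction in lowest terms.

P(all spades) = 6/10 × 5/9 × 4/8 × 3/7 = 360/5040 = 1/14.

1/14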